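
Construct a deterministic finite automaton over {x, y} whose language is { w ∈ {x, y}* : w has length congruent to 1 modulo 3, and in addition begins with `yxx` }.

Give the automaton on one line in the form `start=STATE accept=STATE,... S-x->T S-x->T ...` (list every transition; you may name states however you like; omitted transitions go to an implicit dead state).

Run two small machines in parallel and take their product. One (3 states) tracks the input length modulo 3; the other (5 states) tracks whether the input so far still matches the prefix `yxx`. Each combined state is a pair, one component from each; accept when both components accept. Equivalent product states are then merged.
        x   y  
>  S0   S1  S2 
   S1   S1  S1 
   S2   S3  S1 
   S3   S4  S1 
   S4   S5  S5 
 * S5   S6  S6 
   S6   S4  S4 
(> = start, * = accepting)

start=S0 accept=S5 S0-x->S1 S0-y->S2 S1-x->S1 S1-y->S1 S2-x->S3 S2-y->S1 S3-x->S4 S3-y->S1 S4-x->S5 S4-y->S5 S5-x->S6 S5-y->S6 S6-x->S4 S6-y->S4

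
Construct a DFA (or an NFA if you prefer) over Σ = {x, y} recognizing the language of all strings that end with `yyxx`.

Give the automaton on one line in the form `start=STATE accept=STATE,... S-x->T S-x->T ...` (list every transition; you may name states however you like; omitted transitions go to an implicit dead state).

start=s0 accept=s4 s0-x->s0 s0-y->s1 s1-x->s0 s1-y->s2 s2-x->s3 s2-y->s2 s3-x->s4 s3-y->s1 s4-x->s0 s4-y->s1

Let each state record the length of the longest suffix of the input read so far that is also a prefix of `yyxx`. s1 means the last symbol is `y`; s2 means the last 2 symbols are `yy`; s3 means the last 3 symbols are `yyx`; s4 means the last 4 symbols are `yyxx`. Accept only at s4, where the string currently ends in `yyxx`.
With 5 states:
        x   y  
>  s0   s0  s1 
   s1   s0  s2 
   s2   s3  s2 
   s3   s4  s1 
 * s4   s0  s1 
(> = start, * = accepting)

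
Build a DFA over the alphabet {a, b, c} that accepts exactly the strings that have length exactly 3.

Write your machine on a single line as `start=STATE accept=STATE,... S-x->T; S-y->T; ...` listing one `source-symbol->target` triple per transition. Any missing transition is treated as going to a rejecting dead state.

Count input length up to 4: every symbol moves from q0 toward q4, which means 'more than 3' and absorbs. Accept from {q3}.
A 5-state machine:
        a   b   c  
>  q0   q1  q1  q1 
   q1   q2  q2  q2 
   q2   q3  q3  q3 
 * q3   q4  q4  q4 
   q4   q4  q4  q4 
(> = start, * = accepting)

start=q0; accept=q3; q0-a->q1; q0-b->q1; q0-c->q1; q1-a->q2; q1-b->q2; q1-c->q2; q2-a->q3; q2-b->q3; q2-c->q3; q3-a->q4; q3-b->q4; q3-c->q4; q4-a->q4; q4-b->q4; q4-c->q4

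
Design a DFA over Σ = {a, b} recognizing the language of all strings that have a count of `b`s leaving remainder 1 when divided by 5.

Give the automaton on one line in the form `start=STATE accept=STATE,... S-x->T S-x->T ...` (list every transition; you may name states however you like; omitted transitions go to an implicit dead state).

start=S0 accept=S1 S0-a->S0 S0-b->S1 S1-a->S1 S1-b->S2 S2-a->S2 S2-b->S3 S3-a->S3 S3-b->S4 S4-a->S4 S4-b->S0

Keep the running count of `b`s modulo 5: each `b` advances along the cycle S0 → S1 → S2 → S3 → S4 → S0 while other symbols loop. Accept at S1.
With 5 states:
        a   b  
>  S0   S0  S1 
 * S1   S1  S2 
   S2   S2  S3 
   S3   S3  S4 
   S4   S4  S0 
(> = start, * = accepting)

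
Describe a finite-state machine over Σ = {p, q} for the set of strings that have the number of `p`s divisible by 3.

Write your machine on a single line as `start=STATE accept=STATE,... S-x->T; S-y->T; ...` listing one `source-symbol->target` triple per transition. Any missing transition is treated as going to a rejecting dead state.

start=s0; accept=s0; s0-p->s1; s0-q->s0; s1-p->s2; s1-q->s1; s2-p->s0; s2-q->s2

The only thing that matters is how many `p`s have appeared, reduced mod 3. Use one state per residue: s0 for 0, …, s2 for 2. Reading `p` moves to the next residue; anything else stays put. s0 is accepting.
A 3-state machine:
        p   q  
>* s0   s1  s0 
   s1   s2  s1 
   s2   s0  s2 
(> = start, * = accepting)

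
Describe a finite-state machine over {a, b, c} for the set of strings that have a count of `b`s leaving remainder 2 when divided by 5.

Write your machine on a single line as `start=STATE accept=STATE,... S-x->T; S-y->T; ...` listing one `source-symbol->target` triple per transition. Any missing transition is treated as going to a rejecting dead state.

start=s0; accept=s2; s0-a->s0; s0-b->s1; s0-c->s0; s1-a->s1; s1-b->s2; s1-c->s1; s2-a->s2; s2-b->s3; s2-c->s2; s3-a->s3; s3-b->s4; s3-c->s3; s4-a->s4; s4-b->s0; s4-c->s4

The only thing that matters is how many `b`s have appeared, reduced mod 5. Use one state per residue: s0 for 0, …, s4 for 4. Reading `b` moves to the next residue; anything else stays put. s2 is accepting.
A 5-state machine:
        a   b   c  
>  s0   s0  s1  s0 
   s1   s1  s2  s1 
 * s2   s2  s3  s2 
   s3   s3  s4  s3 
   s4   s4  s0  s4 
(> = start, * = accepting)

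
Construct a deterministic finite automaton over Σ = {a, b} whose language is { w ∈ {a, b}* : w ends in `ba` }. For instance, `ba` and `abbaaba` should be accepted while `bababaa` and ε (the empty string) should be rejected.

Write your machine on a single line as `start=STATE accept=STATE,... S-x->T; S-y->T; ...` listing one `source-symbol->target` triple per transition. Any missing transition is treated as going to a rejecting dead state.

start=S0; accept=S2; S0-a->S0; S0-b->S1; S1-a->S2; S1-b->S1; S2-a->S0; S2-b->S1

Let each state record the length of the longest suffix of the input read so far that is also a prefix of `ba`. S1 means the last symbol is `b`; S2 means the last 2 symbols are `ba`. Accept only at S2, where the string currently ends in `ba`.
3 states suffice.
        a   b  
>  S0   S0  S1 
   S1   S2  S1 
 * S2   S0  S1 
(> = start, * = accepting)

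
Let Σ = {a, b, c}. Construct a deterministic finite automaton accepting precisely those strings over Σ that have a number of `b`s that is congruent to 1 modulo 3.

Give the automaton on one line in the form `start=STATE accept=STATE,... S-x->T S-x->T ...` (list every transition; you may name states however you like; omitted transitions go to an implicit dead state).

start=S0 accept=S1 S0-a->S0 S0-b->S1 S0-c->S0 S1-a->S1 S1-b->S2 S1-c->S1 S2-a->S2 S2-b->S0 S2-c->S2

The only thing that matters is how many `b`s have appeared, reduced mod 3. Use one state per residue: S0 for 0, …, S2 for 2. Reading `b` moves to the next residue; anything else stays put. S1 is accepting.
With 3 states:
        a   b   c  
>  S0   S0  S1  S0 
 * S1   S1  S2  S1 
   S2   S2  S0  S2 
(> = start, * = accepting)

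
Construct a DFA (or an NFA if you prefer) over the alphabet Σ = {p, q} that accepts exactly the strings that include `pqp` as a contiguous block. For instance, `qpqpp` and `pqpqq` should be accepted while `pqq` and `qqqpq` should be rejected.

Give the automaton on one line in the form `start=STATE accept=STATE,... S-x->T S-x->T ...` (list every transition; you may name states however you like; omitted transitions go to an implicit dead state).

start=S0 accept=S3 S0-p->S1 S0-q->S0 S1-p->S1 S1-q->S2 S2-p->S3 S2-q->S0 S3-p->S3 S3-q->S3

States S0..S2 record the length of the longest prefix of `pqp` that matches the current input suffix. Reaching S3 means `pqp` has been seen, and we stay there forever. Accept from S3.
With 4 states:
        p   q  
>  S0   S1  S0 
   S1   S1  S2 
   S2   S3  S0 
 * S3   S3  S3 
(> = start, * = accepting)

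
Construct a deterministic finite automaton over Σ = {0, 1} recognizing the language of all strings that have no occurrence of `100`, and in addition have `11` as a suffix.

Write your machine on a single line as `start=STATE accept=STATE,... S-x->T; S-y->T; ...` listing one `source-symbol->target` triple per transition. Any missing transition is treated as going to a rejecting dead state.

Build one automaton per condition and run them in lockstep. The first has 4 states tracking partial matches of the forbidden pattern `100`; the second has 3 states tracking how much of the suffix `11` has currently been matched. A product state is a pair (one from each), accepting exactly when both do. After merging equivalent states the machine shrinks.
A 5-state machine:
        0   1  
>  S0   S0  S1 
   S1   S2  S3 
   S2   S4  S1 
 * S3   S2  S3 
   S4   S4  S4 
(> = start, * = accepting)

start=S0; accept=S3; S0-0->S0; S0-1->S1; S1-0->S2; S1-1->S3; S2-0->S4; S2-1->S1; S3-0->S2; S3-1->S3; S4-0->S4; S4-1->S4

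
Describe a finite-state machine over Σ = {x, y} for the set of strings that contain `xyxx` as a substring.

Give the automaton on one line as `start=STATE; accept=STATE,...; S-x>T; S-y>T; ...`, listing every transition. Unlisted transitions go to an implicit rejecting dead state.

start=s0; accept=s4; s0-x>s1; s0-y>s0; s1-x>s1; s1-y>s2; s2-x>s3; s2-y>s0; s3-x>s4; s3-y>s2; s4-x>s4; s4-y>s4

States s0..s3 record the length of the longest prefix of `xyxx` that matches the current input suffix. Reaching s4 means `xyxx` has been seen, and we stay there forever. Accept from s4.
5 states suffice.
        x   y  
>  s0   s1  s0 
   s1   s1  s2 
   s2   s3  s0 
   s3   s4  s2 
 * s4   s4  s4 
(> = start, * = accepting)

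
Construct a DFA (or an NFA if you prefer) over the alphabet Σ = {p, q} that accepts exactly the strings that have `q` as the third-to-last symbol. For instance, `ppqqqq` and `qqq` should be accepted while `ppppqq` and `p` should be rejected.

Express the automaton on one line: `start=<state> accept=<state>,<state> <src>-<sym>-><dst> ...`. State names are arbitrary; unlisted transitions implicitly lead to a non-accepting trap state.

start=S0 accept=S11,S12,S13,S14 S0-p->S1 S0-q->S2 S1-p->S3 S1-q->S4 S2-p->S5 S2-q->S6 S3-p->S7 S3-q->S8 S4-p->S9 S4-q->S10 S5-p->S11 S5-q->S12 S6-p->S13 S6-q->S14 S7-p->S7 S7-q->S8 S8-p->S9 S8-q->S10 S9-p->S11 S9-q->S12 S10-p->S13 S10-q->S14 S11-p->S7 S11-q->S8 S12-p->S9 S12-q->S10 S13-p->S11 S13-q->S12 S14-p->S13 S14-q->S14

A DFA must remember the last 3 symbols (since which symbol is third-to-last isn't known until the input ends). Use one state per possible window of the last ≤3 symbols; accept from those whose window starts with `q`.
15 states suffice.
          p    q  
>  S0     S1   S2 
   S1     S3   S4 
   S2     S5   S6 
   S3     S7   S8 
   S4     S9  S10 
   S5    S11  S12 
   S6    S13  S14 
   S7     S7   S8 
   S8     S9  S10 
   S9    S11  S12 
   S10   S13  S14 
 * S11    S7   S8 
 * S12    S9  S10 
 * S13   S11  S12 
 * S14   S13  S14 
(> = start, * = accepting)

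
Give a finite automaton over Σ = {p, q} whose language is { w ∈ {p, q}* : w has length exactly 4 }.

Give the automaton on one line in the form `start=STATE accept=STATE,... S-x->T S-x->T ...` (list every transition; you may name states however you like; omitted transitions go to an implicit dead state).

start=A accept=E A-p->B A-q->B B-p->C B-q->C C-p->D C-q->D D-p->E D-q->E E-p->F E-q->F F-p->F F-q->F

Count input length up to 5: every symbol moves from A toward F, which means 'more than 4' and absorbs. Accept from {E}.
6 states suffice.
       p  q 
>  A   B  B 
   B   C  C 
   C   D  D 
   D   E  E 
 * E   F  F 
   F   F  F 
(> = start, * = accepting)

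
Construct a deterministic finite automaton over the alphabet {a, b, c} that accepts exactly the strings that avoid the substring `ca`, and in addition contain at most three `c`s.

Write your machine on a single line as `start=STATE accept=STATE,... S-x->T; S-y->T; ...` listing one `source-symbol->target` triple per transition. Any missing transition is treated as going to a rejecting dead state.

start=S0; accept=S0,S1,S3,S4,S5,S6,S7; S0-a->S0; S0-b->S0; S0-c->S1; S1-a->S2; S1-b->S3; S1-c->S4; S2-a->S2; S2-b->S2; S2-c->S2; S3-a->S3; S3-b->S3; S3-c->S4; S4-a->S2; S4-b->S5; S4-c->S6; S5-a->S5; S5-b->S5; S5-c->S6; S6-a->S2; S6-b->S7; S6-c->S2; S7-a->S7; S7-b->S7; S7-c->S2

Build one automaton per condition and run them in lockstep. The first has 3 states tracking partial matches of the forbidden pattern `ca`; the second has 5 states tracking the count of `c`s, saturating at 4. A product state is a pair (one from each), accepting exactly when both do. After merging equivalent states the machine shrinks.
With 8 states:
        a   b   c  
>* S0   S0  S0  S1 
 * S1   S2  S3  S4 
   S2   S2  S2  S2 
 * S3   S3  S3  S4 
 * S4   S2  S5  S6 
 * S5   S5  S5  S6 
 * S6   S2  S7  S2 
 * S7   S7  S7  S2 
(> = start, * = accepting)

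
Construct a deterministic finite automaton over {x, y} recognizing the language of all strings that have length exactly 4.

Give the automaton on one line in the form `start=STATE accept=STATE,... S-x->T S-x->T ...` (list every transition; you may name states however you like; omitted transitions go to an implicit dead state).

We only need to distinguish lengths 0, 1, …, 4, and '>4'. Chain s0 → s1 → s2 → s3 → s4 → s5 on every symbol, with s5 looping. Accepting states: {s4}.
        x   y  
>  s0   s1  s1 
   s1   s2  s2 
   s2   s3  s3 
   s3   s4  s4 
 * s4   s5  s5 
   s5   s5  s5 
(> = start, * = accepting)

start=s0 accept=s4 s0-x->s1 s0-y->s1 s1-x->s2 s1-y->s2 s2-x->s3 s2-y->s3 s3-x->s4 s3-y->s4 s4-x->s5 s4-y->s5 s5-x->s5 s5-y->s5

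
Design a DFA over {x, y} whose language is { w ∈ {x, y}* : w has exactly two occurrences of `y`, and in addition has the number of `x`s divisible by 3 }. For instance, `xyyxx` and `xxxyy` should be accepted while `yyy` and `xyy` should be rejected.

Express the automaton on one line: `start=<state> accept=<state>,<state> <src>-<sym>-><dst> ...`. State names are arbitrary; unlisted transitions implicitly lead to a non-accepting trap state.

Handle the two conditions separately and then intersect. The first has 4 states tracking the count of `y`s, saturating at 3; the second has 3 states tracking the count of `x`s modulo 3. A product state is a pair (one from each), accepting exactly when both do. After merging equivalent states the machine shrinks.
A 10-state machine:
       x  y 
>  A   B  C 
   B   D  E 
   C   E  F 
   D   A  G 
   E   G  H 
 * F   H  I 
   G   C  J 
   H   J  I 
   I   I  I 
   J   F  I 
(> = start, * = accepting)

start=A accept=F A-x->B A-y->C B-x->D B-y->E C-x->E C-y->F D-x->A D-y->G E-x->G E-y->H F-x->H F-y->I G-x->C G-y->J H-x->J H-y->I I-x->I I-y->I J-x->F J-y->I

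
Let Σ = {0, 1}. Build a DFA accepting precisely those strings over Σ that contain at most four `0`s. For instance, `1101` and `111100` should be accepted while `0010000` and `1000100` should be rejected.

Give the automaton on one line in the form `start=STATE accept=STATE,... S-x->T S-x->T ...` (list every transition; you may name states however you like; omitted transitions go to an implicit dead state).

Count `0`s, saturating at 5: states q0 through q4 mean 0 through 4 `0`s seen; q5 means more than 4. Each `0` increments (capped at q5); other symbols loop. Accept from {q0, q1, q2, q3, q4}.
        0   1  
>* q0   q1  q0 
 * q1   q2  q1 
 * q2   q3  q2 
 * q3   q4  q3 
 * q4   q5  q4 
   q5   q5  q5 
(> = start, * = accepting)

start=q0 accept=q0,q1,q2,q3,q4 q0-0->q1 q0-1->q0 q1-0->q2 q1-1->q1 q2-0->q3 q2-1->q2 q3-0->q4 q3-1->q3 q4-0->q5 q4-1->q4 q5-0->q5 q5-1->q5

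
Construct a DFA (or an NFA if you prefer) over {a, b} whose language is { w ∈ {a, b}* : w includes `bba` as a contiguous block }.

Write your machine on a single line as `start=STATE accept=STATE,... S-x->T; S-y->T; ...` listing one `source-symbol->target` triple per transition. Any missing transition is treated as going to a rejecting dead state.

start=q0; accept=q3; q0-a->q0; q0-b->q1; q1-a->q0; q1-b->q2; q2-a->q3; q2-b->q2; q3-a->q3; q3-b->q3

Track how much of `bba` has been matched so far: state q0 is no progress, q3 is the absorbing accept state reached once `bba` has occurred. Intermediate states record partial matches; on a mismatch, fall back to the longest reusable overlap.
4 states suffice.
        a   b  
>  q0   q0  q1 
   q1   q0  q2 
   q2   q3  q2 
 * q3   q3  q3 
(> = start, * = accepting)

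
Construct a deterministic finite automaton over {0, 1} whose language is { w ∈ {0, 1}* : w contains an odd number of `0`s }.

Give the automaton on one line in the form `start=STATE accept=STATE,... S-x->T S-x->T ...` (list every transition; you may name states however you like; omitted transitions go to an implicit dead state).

Keep the running count of `0`s modulo 2: each `0` advances along the cycle S0 → S1 → S0 while other symbols loop. Accept at S1.
With 2 states:
        0   1  
>  S0   S1  S0 
 * S1   S0  S1 
(> = start, * = accepting)

start=S0 accept=S1 S0-0->S1 S0-1->S0 S1-0->S0 S1-1->S1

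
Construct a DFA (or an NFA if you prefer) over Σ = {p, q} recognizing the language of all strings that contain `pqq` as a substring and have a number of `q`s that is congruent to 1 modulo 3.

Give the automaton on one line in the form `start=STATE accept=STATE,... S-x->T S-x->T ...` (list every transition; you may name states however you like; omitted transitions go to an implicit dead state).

Build one automaton per condition and run them in lockstep. The first has 4 states tracking whether and how much of `pqq` has been seen; the second has 3 states tracking the count of `q`s modulo 3. A product state is a pair (one from each), accepting exactly when both do.
          p    q  
>  S0     S1   S2 
   S1     S1   S3 
   S2     S4   S5 
   S3     S4   S6 
   S4     S4   S7 
   S5     S8   S0 
   S6     S6   S9 
   S7     S8   S9 
   S8     S8  S10 
   S9     S9  S11 
   S10    S1  S11 
 * S11   S11   S6 
(> = start, * = accepting)

start=S0 accept=S11 S0-p->S1 S0-q->S2 S1-p->S1 S1-q->S3 S2-p->S4 S2-q->S5 S3-p->S4 S3-q->S6 S4-p->S4 S4-q->S7 S5-p->S8 S5-q->S0 S6-p->S6 S6-q->S9 S7-p->S8 S7-q->S9 S8-p->S8 S8-q->S10 S9-p->S9 S9-q->S11 S10-p->S1 S10-q->S11 S11-p->S11 S11-q->S6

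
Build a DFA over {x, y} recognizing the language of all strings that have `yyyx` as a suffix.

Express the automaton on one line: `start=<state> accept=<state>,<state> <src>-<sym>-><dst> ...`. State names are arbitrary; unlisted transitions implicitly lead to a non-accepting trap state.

Remember how much of `yyyx` the current input suffix matches. State q0 means no match yet; q1 means the last symbol is `y`; q2 means the last 2 symbols are `yy`; q3 means the last 3 symbols are `yyy`; q4 means the last 4 symbols are `yyyx`. Only q4 accepts. On a mismatch, fall back to the longest proper suffix that is still a prefix of `yyyx`.
        x   y  
>  q0   q0  q1 
   q1   q0  q2 
   q2   q0  q3 
   q3   q4  q3 
 * q4   q0  q1 
(> = start, * = accepting)

start=q0 accept=q4 q0-x->q0 q0-y->q1 q1-x->q0 q1-y->q2 q2-x->q0 q2-y->q3 q3-x->q4 q3-y->q3 q4-x->q0 q4-y->q1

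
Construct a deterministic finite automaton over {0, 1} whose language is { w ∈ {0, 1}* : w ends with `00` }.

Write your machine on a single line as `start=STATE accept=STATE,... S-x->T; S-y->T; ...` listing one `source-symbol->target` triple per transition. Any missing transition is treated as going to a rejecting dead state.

start=q0; accept=q2; q0-0->q1; q0-1->q0; q1-0->q2; q1-1->q0; q2-0->q2; q2-1->q0

Let each state record the length of the longest suffix of the input read so far that is also a prefix of `00`. q1 means the last symbol is `0`; q2 means the last 2 symbols are `00`. Accept only at q2, where the string currently ends in `00`.
With 3 states:
        0   1  
>  q0   q1  q0 
   q1   q2  q0 
 * q2   q2  q0 
(> = start, * = accepting)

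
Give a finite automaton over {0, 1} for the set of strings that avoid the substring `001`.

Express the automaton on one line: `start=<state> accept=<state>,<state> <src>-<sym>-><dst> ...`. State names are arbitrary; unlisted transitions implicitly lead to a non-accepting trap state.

Track partial matches of the forbidden pattern `001`. State q3 is a dead state reached once `001` has occurred; every other state accepts. q0 means no part of `001` is currently matched.
4 states suffice.
        0   1  
>* q0   q1  q0 
 * q1   q2  q0 
 * q2   q2  q3 
   q3   q3  q3 
(> = start, * = accepting)

start=q0 accept=q0,q1,q2 q0-0->q1 q0-1->q0 q1-0->q2 q1-1->q0 q2-0->q2 q2-1->q3 q3-0->q3 q3-1->q3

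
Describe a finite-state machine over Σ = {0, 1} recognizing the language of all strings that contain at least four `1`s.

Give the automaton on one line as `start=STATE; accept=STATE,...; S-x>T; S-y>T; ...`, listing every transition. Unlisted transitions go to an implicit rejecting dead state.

start=q0; accept=q4,q5; q0-0>q0; q0-1>q1; q1-0>q1; q1-1>q2; q2-0>q2; q2-1>q3; q3-0>q3; q3-1>q4; q4-0>q4; q4-1>q5; q5-0>q5; q5-1>q5

Only the number of `1`s matters, and only up to 5. Make a chain q0 → q1 → q2 → q3 → q4 → q5 advanced by each `1` (with q5 absorbing); every other symbol self-loops. The accepting set is {q4, q5}.
With 6 states:
        0   1  
>  q0   q0  q1 
   q1   q1  q2 
   q2   q2  q3 
   q3   q3  q4 
 * q4   q4  q5 
 * q5   q5  q5 
(> = start, * = accepting)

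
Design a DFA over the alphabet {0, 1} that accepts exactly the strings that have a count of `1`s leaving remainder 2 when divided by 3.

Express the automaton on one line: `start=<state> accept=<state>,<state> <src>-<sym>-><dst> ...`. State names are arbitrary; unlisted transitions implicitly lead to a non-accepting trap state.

The only thing that matters is how many `1`s have appeared, reduced mod 3. Use one state per residue: q0 for 0, …, q2 for 2. Reading `1` moves to the next residue; anything else stays put. q2 is accepting.
        0   1  
>  q0   q0  q1 
   q1   q1  q2 
 * q2   q2  q0 
(> = start, * = accepting)

start=q0 accept=q2 q0-0->q0 q0-1->q1 q1-0->q1 q1-1->q2 q2-0->q2 q2-1->q0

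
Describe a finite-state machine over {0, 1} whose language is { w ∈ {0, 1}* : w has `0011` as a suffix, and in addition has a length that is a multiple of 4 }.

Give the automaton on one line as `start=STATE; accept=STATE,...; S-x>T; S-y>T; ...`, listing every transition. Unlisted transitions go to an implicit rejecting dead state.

Handle the two conditions separately and then intersect. One (5 states) tracks how much of the suffix `0011` has currently been matched; the other (4 states) tracks the input length modulo 4. Each combined state is a pair, one component from each; accept when both components accept.
20 states suffice.
          0    1  
>  S0     S1   S2 
   S1     S3   S4 
   S2     S5   S4 
   S3     S6   S7 
   S4     S8   S9 
   S5     S6   S9 
   S6    S10  S11 
   S7    S12  S13 
   S8    S10   S0 
   S9    S12   S0 
   S10   S14  S15 
   S11    S1  S16 
   S12   S14   S2 
 * S13    S1   S2 
   S14    S3  S17 
   S15    S5  S18 
   S16    S5   S4 
   S17    S8  S19 
   S18    S8   S9 
   S19   S12   S0 
(> = start, * = accepting)

start=S0; accept=S13; S0-0>S1; S0-1>S2; S1-0>S3; S1-1>S4; S2-0>S5; S2-1>S4; S3-0>S6; S3-1>S7; S4-0>S8; S4-1>S9; S5-0>S6; S5-1>S9; S6-0>S10; S6-1>S11; S7-0>S12; S7-1>S13; S8-0>S10; S8-1>S0; S9-0>S12; S9-1>S0; S10-0>S14; S10-1>S15; S11-0>S1; S11-1>S16; S12-0>S14; S12-1>S2; S13-0>S1; S13-1>S2; S14-0>S3; S14-1>S17; S15-0>S5; S15-1>S18; S16-0>S5; S16-1>S4; S17-0>S8; S17-1>S19; S18-0>S8; S18-1>S9; S19-0>S12; S19-1>S0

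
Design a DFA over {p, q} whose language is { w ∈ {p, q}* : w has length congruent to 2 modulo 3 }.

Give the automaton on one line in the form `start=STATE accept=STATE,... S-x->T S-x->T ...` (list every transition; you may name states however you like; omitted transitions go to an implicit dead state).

start=s0 accept=s2 s0-p->s1 s0-q->s1 s1-p->s2 s1-q->s2 s2-p->s0 s2-q->s0

Only the length mod 3 matters, so use a 3-cycle: from any state, every input symbol moves to the next state, wrapping s2 back to s0. Mark s2 accepting.
With 3 states:
        p   q  
>  s0   s1  s1 
   s1   s2  s2 
 * s2   s0  s0 
(> = start, * = accepting)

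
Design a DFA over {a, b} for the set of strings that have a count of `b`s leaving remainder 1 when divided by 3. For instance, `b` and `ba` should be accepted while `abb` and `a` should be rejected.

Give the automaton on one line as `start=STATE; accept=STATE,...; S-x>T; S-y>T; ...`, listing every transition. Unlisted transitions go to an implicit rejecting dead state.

Keep the running count of `b`s modulo 3: each `b` advances along the cycle s0 → s1 → s2 → s0 while other symbols loop. Accept at s1.
A 3-state machine:
        a   b  
>  s0   s0  s1 
 * s1   s1  s2 
   s2   s2  s0 
(> = start, * = accepting)

start=s0; accept=s1; s0-a>s0; s0-b>s1; s1-a>s1; s1-b>s2; s2-a>s2; s2-b>s0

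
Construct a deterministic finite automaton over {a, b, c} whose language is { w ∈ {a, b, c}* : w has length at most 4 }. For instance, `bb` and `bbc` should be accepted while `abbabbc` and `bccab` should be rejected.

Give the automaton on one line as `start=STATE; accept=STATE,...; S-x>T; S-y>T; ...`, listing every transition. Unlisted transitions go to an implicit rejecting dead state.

start=q0; accept=q0,q1,q2,q3,q4; q0-a>q1; q0-b>q1; q0-c>q1; q1-a>q2; q1-b>q2; q1-c>q2; q2-a>q3; q2-b>q3; q2-c>q3; q3-a>q4; q3-b>q4; q3-c>q4; q4-a>q5; q4-b>q5; q4-c>q5; q5-a>q5; q5-b>q5; q5-c>q5

Count input length up to 5: every symbol moves from q0 toward q5, which means 'more than 4' and absorbs. Accept from {q0, q1, q2, q3, q4}.
6 states suffice.
        a   b   c  
>* q0   q1  q1  q1 
 * q1   q2  q2  q2 
 * q2   q3  q3  q3 
 * q3   q4  q4  q4 
 * q4   q5  q5  q5 
   q5   q5  q5  q5 
(> = start, * = accepting)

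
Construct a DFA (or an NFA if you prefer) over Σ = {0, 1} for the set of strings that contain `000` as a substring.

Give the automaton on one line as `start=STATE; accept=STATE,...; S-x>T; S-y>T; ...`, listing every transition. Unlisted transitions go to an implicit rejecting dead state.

start=S0; accept=S3; S0-0>S1; S0-1>S0; S1-0>S2; S1-1>S0; S2-0>S3; S2-1>S0; S3-0>S3; S3-1>S3

Track how much of `000` has been matched so far: state S0 is no progress, S3 is the absorbing accept state reached once `000` has occurred. Intermediate states record partial matches; on a mismatch, fall back to the longest reusable overlap.
        0   1  
>  S0   S1  S0 
   S1   S2  S0 
   S2   S3  S0 
 * S3   S3  S3 
(> = start, * = accepting)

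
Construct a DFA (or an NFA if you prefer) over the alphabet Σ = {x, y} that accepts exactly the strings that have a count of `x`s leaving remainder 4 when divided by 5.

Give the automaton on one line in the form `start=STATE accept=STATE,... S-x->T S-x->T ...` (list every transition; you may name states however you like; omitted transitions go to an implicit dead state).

The only thing that matters is how many `x`s have appeared, reduced mod 5. Use one state per residue: q0 for 0, …, q4 for 4. Reading `x` moves to the next residue; anything else stays put. q4 is accepting.
5 states suffice.
        x   y  
>  q0   q1  q0 
   q1   q2  q1 
   q2   q3  q2 
   q3   q4  q3 
 * q4   q0  q4 
(> = start, * = accepting)

start=q0 accept=q4 q0-x->q1 q0-y->q0 q1-x->q2 q1-y->q1 q2-x->q3 q2-y->q2 q3-x->q4 q3-y->q3 q4-x->q0 q4-y->q4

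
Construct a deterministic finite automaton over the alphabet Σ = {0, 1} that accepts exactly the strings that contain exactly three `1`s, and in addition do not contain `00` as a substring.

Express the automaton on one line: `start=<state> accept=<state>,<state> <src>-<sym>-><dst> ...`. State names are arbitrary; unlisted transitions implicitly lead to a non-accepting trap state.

Run two small machines in parallel and take their product. The first has 5 states tracking the count of `1`s, saturating at 4; the second has 3 states tracking partial matches of the forbidden pattern `00`. A product state is a pair (one from each), accepting exactly when both do. After merging equivalent states the machine shrinks.
9 states suffice.
       0  1 
>  A   B  C 
   B   D  C 
   C   E  F 
   D   D  D 
   E   D  F 
   F   G  H 
   G   D  H 
 * H   I  D 
 * I   D  D 
(> = start, * = accepting)

start=A accept=H,I A-0->B A-1->C B-0->D B-1->C C-0->E C-1->F D-0->D D-1->D E-0->D E-1->F F-0->G F-1->H G-0->D G-1->H H-0->I H-1->D I-0->D I-1->D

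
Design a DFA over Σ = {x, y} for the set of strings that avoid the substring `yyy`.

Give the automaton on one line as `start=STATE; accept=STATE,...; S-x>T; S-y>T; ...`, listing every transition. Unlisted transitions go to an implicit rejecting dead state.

This is the complement of 'contains `yyy`'. Use the same substring-matching states — S0 through S3 holding how much of `yyy` has just been matched — but flip the accepting set: everything except the trap S3 accepts.
4 states suffice.
        x   y  
>* S0   S0  S1 
 * S1   S0  S2 
 * S2   S0  S3 
   S3   S3  S3 
(> = start, * = accepting)

start=S0; accept=S0,S1,S2; S0-x>S0; S0-y>S1; S1-x>S0; S1-y>S2; S2-x>S0; S2-y>S3; S3-x>S3; S3-y>S3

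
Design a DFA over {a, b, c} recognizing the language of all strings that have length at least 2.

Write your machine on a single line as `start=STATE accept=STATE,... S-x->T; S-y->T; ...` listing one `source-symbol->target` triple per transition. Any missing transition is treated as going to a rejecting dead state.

start=S0; accept=S2,S3; S0-a->S1; S0-b->S1; S0-c->S1; S1-a->S2; S1-b->S2; S1-c->S2; S2-a->S3; S2-b->S3; S2-c->S3; S3-a->S3; S3-b->S3; S3-c->S3

Count input length up to 3: every symbol moves from S0 toward S3, which means 'more than 2' and absorbs. Accept from {S2, S3}.
4 states suffice.
        a   b   c  
>  S0   S1  S1  S1 
   S1   S2  S2  S2 
 * S2   S3  S3  S3 
 * S3   S3  S3  S3 
(> = start, * = accepting)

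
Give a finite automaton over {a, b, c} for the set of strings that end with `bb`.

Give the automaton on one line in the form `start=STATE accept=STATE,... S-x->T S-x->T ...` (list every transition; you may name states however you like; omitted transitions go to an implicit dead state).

start=q0 accept=q2 q0-a->q0 q0-b->q1 q0-c->q0 q1-a->q0 q1-b->q2 q1-c->q0 q2-a->q0 q2-b->q2 q2-c->q0

Let each state record the length of the longest suffix of the input read so far that is also a prefix of `bb`. q1 means the last symbol is `b`; q2 means the last 2 symbols are `bb`. Accept only at q2, where the string currently ends in `bb`.
3 states suffice.
        a   b   c  
>  q0   q0  q1  q0 
   q1   q0  q2  q0 
 * q2   q0  q2  q0 
(> = start, * = accepting)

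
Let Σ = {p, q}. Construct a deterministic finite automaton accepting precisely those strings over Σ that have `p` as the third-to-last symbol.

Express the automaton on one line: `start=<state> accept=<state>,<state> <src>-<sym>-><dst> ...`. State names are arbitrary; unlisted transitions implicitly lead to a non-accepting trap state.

start=A accept=H,I,J,K A-p->B A-q->C B-p->D B-q->E C-p->F C-q->G D-p->H D-q->I E-p->J E-q->K F-p->L F-q->M G-p->N G-q->O H-p->H H-q->I I-p->J I-q->K J-p->L J-q->M K-p->N K-q->O L-p->H L-q->I M-p->J M-q->K N-p->L N-q->M O-p->N O-q->O

Because acceptance depends on a position counted from the end, the machine has to buffer the most recent 3 symbols. Make each state the string of the last up-to-3 symbols read; on input `x` shift the window left and append `x`. Accept when the buffered window has length 3 and begins with `p`.
With 15 states:
       p  q 
>  A   B  C 
   B   D  E 
   C   F  G 
   D   H  I 
   E   J  K 
   F   L  M 
   G   N  O 
 * H   H  I 
 * I   J  K 
 * J   L  M 
 * K   N  O 
   L   H  I 
   M   J  K 
   N   L  M 
   O   N  O 
(> = start, * = accepting)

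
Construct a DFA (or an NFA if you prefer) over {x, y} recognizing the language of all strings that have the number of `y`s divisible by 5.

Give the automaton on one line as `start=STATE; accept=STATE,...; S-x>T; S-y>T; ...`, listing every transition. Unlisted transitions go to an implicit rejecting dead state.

Keep the running count of `y`s modulo 5: each `y` advances along the cycle q0 → q1 → q2 → q3 → q4 → q0 while other symbols loop. Accept at q0.
        x   y  
>* q0   q0  q1 
   q1   q1  q2 
   q2   q2  q3 
   q3   q3  q4 
   q4   q4  q0 
(> = start, * = accepting)

start=q0; accept=q0; q0-x>q0; q0-y>q1; q1-x>q1; q1-y>q2; q2-x>q2; q2-y>q3; q3-x>q3; q3-y>q4; q4-x>q4; q4-y>q0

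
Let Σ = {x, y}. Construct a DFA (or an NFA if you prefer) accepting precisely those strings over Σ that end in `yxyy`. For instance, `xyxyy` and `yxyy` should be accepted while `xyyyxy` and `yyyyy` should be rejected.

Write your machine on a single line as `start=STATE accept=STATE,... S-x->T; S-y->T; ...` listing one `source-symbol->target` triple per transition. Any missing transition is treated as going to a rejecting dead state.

start=q0; accept=q4; q0-x->q0; q0-y->q1; q1-x->q2; q1-y->q1; q2-x->q0; q2-y->q3; q3-x->q2; q3-y->q4; q4-x->q2; q4-y->q1

Remember how much of `yxyy` the current input suffix matches. State q0 means no match yet; q1 means the last symbol is `y`; q2 means the last 2 symbols are `yx`; q3 means the last 3 symbols are `yxy`; q4 means the last 4 symbols are `yxyy`. Only q4 accepts. On a mismatch, fall back to the longest proper suffix that is still a prefix of `yxyy`.
A 5-state machine:
        x   y  
>  q0   q0  q1 
   q1   q2  q1 
   q2   q0  q3 
   q3   q2  q4 
 * q4   q2  q1 
(> = start, * = accepting)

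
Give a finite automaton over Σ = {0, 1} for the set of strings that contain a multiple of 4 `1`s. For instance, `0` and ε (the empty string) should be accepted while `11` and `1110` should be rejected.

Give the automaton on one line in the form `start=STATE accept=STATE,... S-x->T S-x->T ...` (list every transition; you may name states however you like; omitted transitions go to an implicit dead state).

The only thing that matters is how many `1`s have appeared, reduced mod 4. Use one state per residue: S0 for 0, …, S3 for 3. Reading `1` moves to the next residue; anything else stays put. S0 is accepting.
        0   1  
>* S0   S0  S1 
   S1   S1  S2 
   S2   S2  S3 
   S3   S3  S0 
(> = start, * = accepting)

start=S0 accept=S0 S0-0->S0 S0-1->S1 S1-0->S1 S1-1->S2 S2-0->S2 S2-1->S3 S3-0->S3 S3-1->S0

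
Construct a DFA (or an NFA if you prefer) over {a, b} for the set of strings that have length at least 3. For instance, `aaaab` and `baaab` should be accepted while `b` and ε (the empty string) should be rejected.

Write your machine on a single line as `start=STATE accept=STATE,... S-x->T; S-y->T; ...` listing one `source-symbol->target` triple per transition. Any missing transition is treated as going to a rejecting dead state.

Count input length up to 4: every symbol moves from S0 toward S4, which means 'more than 3' and absorbs. Accept from {S3, S4}.
5 states suffice.
        a   b  
>  S0   S1  S1 
   S1   S2  S2 
   S2   S3  S3 
 * S3   S4  S4 
 * S4   S4  S4 
(> = start, * = accepting)

start=S0; accept=S3,S4; S0-a->S1; S0-b->S1; S1-a->S2; S1-b->S2; S2-a->S3; S2-b->S3; S3-a->S4; S3-b->S4; S4-a->S4; S4-b->S4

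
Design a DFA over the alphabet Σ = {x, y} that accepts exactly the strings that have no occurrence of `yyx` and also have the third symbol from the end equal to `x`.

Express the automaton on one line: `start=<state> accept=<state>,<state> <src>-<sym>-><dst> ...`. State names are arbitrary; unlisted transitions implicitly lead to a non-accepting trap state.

start=A accept=H,I,J,K A-x->B A-y->C B-x->D B-y->E C-x->F C-y->G D-x->H D-y->I E-x->J E-y->K F-x->L F-y->M G-x->N G-y->O H-x->H H-y->I I-x->J I-y->K J-x->L J-y->M K-x->N K-y->O L-x->H L-y->I M-x->J M-y->K N-x->P N-y->Q O-x->N O-y->O P-x->R P-y->S Q-x->T Q-y->U R-x->R R-y->S S-x->T S-y->U T-x->P T-y->Q U-x->N U-y->V V-x->N V-y->V

Build one automaton per condition and run them in lockstep. The first has 4 states tracking partial matches of the forbidden pattern `yyx`; the second has 15 states tracking the last 3 symbols read. A product state is a pair (one from each), accepting exactly when both do.
22 states suffice.
       x  y 
>  A   B  C 
   B   D  E 
   C   F  G 
   D   H  I 
   E   J  K 
   F   L  M 
   G   N  O 
 * H   H  I 
 * I   J  K 
 * J   L  M 
 * K   N  O 
   L   H  I 
   M   J  K 
   N   P  Q 
   O   N  O 
   P   R  S 
   Q   T  U 
   R   R  S 
   S   T  U 
   T   P  Q 
   U   N  V 
   V   N  V 
(> = start, * = accepting)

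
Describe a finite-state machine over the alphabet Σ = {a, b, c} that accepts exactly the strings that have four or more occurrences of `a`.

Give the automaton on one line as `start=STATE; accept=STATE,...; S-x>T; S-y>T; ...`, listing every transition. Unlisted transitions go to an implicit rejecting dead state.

start=s0; accept=s4,s5; s0-a>s1; s0-b>s0; s0-c>s0; s1-a>s2; s1-b>s1; s1-c>s1; s2-a>s3; s2-b>s2; s2-c>s2; s3-a>s4; s3-b>s3; s3-c>s3; s4-a>s5; s4-b>s4; s4-c>s4; s5-a>s5; s5-b>s5; s5-c>s5

Count `a`s, saturating at 5: states s0 through s4 mean 0 through 4 `a`s seen; s5 means more than 4. Each `a` increments (capped at s5); other symbols loop. Accept from {s4, s5}.
        a   b   c  
>  s0   s1  s0  s0 
   s1   s2  s1  s1 
   s2   s3  s2  s2 
   s3   s4  s3  s3 
 * s4   s5  s4  s4 
 * s5   s5  s5  s5 
(> = start, * = accepting)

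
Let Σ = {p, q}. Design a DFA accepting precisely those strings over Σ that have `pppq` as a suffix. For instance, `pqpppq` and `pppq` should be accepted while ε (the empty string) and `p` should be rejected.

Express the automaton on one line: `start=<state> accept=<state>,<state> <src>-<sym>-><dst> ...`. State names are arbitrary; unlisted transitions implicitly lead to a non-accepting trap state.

Let each state record the length of the longest suffix of the input read so far that is also a prefix of `pppq`. B means the last symbol is `p`; C means the last 2 symbols are `pp`; D means the last 3 symbols are `ppp`; E means the last 4 symbols are `pppq`. Accept only at E, where the string currently ends in `pppq`.
With 5 states:
       p  q 
>  A   B  A 
   B   C  A 
   C   D  A 
   D   D  E 
 * E   B  A 
(> = start, * = accepting)

start=A accept=E A-p->B A-q->A B-p->C B-q->A C-p->D C-q->A D-p->D D-q->E E-p->B E-q->A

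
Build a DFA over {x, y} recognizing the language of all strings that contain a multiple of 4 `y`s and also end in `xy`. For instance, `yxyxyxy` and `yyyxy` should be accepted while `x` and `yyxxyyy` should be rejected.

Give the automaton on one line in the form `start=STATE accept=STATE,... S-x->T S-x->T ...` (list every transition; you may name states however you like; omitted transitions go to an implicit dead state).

start=q0 accept=q5 q0-x->q0 q0-y->q1 q1-x->q1 q1-y->q2 q2-x->q2 q2-y->q3 q3-x->q4 q3-y->q0 q4-x->q4 q4-y->q5 q5-x->q0 q5-y->q1

Handle the two conditions separately and then intersect. One (4 states) tracks the count of `y`s modulo 4; the other (3 states) tracks how much of the suffix `xy` has currently been matched. Each combined state is a pair, one component from each; accept when both components accept. Minimizing collapses redundant product states.
        x   y  
>  q0   q0  q1 
   q1   q1  q2 
   q2   q2  q3 
   q3   q4  q0 
   q4   q4  q5 
 * q5   q0  q1 
(> = start, * = accepting)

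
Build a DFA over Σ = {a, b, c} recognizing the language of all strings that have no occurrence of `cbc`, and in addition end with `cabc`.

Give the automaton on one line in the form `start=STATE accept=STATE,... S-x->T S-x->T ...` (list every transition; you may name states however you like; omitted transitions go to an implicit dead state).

Handle the two conditions separately and then intersect. The first has 4 states tracking partial matches of the forbidden pattern `cbc`; the second has 5 states tracking how much of the suffix `cabc` has currently been matched. A product state is a pair (one from each), accepting exactly when both do. Minimizing collapses redundant product states.
A 7-state machine:
        a   b   c  
>  S0   S0  S0  S1 
   S1   S2  S3  S1 
   S2   S0  S4  S1 
   S3   S0  S0  S5 
   S4   S0  S0  S6 
   S5   S5  S5  S5 
 * S6   S2  S3  S1 
(> = start, * = accepting)

start=S0 accept=S6 S0-a->S0 S0-b->S0 S0-c->S1 S1-a->S2 S1-b->S3 S1-c->S1 S2-a->S0 S2-b->S4 S2-c->S1 S3-a->S0 S3-b->S0 S3-c->S5 S4-a->S0 S4-b->S0 S4-c->S6 S5-a->S5 S5-b->S5 S5-c->S5 S6-a->S2 S6-b->S3 S6-c->S1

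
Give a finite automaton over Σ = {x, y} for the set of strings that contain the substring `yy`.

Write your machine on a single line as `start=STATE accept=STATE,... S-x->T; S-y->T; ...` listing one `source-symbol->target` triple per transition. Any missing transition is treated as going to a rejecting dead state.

start=S0; accept=S2; S0-x->S0; S0-y->S1; S1-x->S0; S1-y->S2; S2-x->S2; S2-y->S2

Track how much of `yy` has been matched so far: state S0 is no progress, S2 is the absorbing accept state reached once `yy` has occurred. Intermediate states record partial matches; on a mismatch, fall back to the longest reusable overlap.
With 3 states:
        x   y  
>  S0   S0  S1 
   S1   S0  S2 
 * S2   S2  S2 
(> = start, * = accepting)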